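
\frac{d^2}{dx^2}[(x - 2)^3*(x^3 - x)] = 30*x^4 - 120*x^3 + 132*x^2 - 12*x - 24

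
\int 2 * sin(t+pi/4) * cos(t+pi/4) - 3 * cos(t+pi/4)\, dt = sin(2*t)/2 - 3*sin(t + pi/4) + C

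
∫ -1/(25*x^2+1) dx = acot(5*x)/5 + C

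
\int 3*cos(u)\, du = 3*sin(u) + C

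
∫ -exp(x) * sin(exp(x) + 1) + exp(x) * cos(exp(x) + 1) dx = sqrt(2)*sin(exp(x) + pi/4 + 1) + C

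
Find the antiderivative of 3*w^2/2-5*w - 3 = w^3/2 - 5*w^2/2 - 3*w + C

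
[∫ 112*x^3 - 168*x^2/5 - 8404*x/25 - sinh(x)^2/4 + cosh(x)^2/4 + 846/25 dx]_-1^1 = 2289/50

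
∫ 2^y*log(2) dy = 2^y + C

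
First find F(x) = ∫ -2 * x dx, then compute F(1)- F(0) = -1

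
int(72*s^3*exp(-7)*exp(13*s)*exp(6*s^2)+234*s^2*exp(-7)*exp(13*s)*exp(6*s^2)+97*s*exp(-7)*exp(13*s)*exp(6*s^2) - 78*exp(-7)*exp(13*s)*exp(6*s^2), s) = (6*s^2 + 13*s - 7)*exp(6*s^2 + 13*s - 7) + C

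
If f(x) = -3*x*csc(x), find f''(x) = 3*(x - 2*x/sin(x)^2 + 2*cos(x)/sin(x))/sin(x)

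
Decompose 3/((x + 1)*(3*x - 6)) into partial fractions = -1/(3*(x + 1)) + 1/(3*(x - 2))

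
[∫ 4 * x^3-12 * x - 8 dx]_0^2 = -24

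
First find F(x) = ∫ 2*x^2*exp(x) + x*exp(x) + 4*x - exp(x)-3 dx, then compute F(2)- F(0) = 4*exp(2)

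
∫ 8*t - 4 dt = 4*t^2 - 4*t + C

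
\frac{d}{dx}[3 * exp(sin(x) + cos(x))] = 3*sqrt(2)*exp(sin(x))*exp(cos(x))*cos(x + pi/4)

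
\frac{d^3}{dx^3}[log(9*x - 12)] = 54/(27*x^3 - 108*x^2 + 144*x - 64)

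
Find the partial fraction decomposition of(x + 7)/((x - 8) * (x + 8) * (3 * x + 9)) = -1/(240*(x + 8)) - 4/(165*(x + 3)) + 5/(176*(x - 8))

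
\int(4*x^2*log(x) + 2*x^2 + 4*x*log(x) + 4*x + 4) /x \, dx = 2*((x + 1)^2 + 1)*log(x) + C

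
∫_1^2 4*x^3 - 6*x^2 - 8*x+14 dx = 3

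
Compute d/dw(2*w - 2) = 2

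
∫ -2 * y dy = -y^2 + C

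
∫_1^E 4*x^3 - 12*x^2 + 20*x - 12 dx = -4 + (2 + (-1 + E)^2)^2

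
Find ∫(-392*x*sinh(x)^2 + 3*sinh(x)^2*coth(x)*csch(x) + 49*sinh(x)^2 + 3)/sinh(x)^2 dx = -196*x^2 + 49*x - 3*coth(x) - 3*csch(x) + C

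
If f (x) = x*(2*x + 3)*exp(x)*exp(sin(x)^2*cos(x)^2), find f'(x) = (x^2*sin(4*x) + 2*x^2 + 3*x*sin(4*x)/2 + 7*x + 3)*exp(x)*exp(1/2 - cos(2*x)/2)*exp(-(1 - cos(2*x))^2/4)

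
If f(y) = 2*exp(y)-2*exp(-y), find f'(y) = (2*exp(2*y) + 2)*exp(-y)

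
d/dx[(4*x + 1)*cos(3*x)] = -12*x*sin(3*x) - 3*sin(3*x) + 4*cos(3*x)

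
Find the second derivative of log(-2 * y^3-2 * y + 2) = (-3*y^4 - 6*y - 1)/(y^6 + 2*y^4 - 2*y^3 + y^2 - 2*y + 1)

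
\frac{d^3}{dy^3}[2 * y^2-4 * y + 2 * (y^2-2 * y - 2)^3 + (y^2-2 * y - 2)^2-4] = 240*y^3 - 720*y^2 + 312*y + 168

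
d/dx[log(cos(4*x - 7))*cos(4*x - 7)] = -4*(log(cos(4*x - 7)) + 1)*sin(4*x - 7)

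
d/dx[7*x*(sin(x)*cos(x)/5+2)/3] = 7*x*cos(2*x)/15 + 7*sin(2*x)/30 + 14/3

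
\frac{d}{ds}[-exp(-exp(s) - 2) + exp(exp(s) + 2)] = (exp(s) + exp(s + 2*exp(s) + 4))*exp(-exp(s) - 2)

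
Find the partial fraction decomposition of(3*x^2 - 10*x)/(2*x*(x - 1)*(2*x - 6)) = 7/(8*(x - 1)) - 1/(8*(x - 3))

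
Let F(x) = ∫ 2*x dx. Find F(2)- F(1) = 3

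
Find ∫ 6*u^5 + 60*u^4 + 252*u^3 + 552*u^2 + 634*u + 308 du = u^6 + 12*u^5 + 63*u^4 + 184*u^3 + 317*u^2 + 308*u + C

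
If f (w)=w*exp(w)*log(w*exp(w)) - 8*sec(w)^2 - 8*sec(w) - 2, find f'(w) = w*(w + log(w))*exp(w) + w*exp(w) + (w + log(w))*exp(w) + exp(w) - 16*tan(w)*sec(w)^2 - 8*tan(w)*sec(w)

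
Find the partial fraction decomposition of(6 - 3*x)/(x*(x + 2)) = -6/(x + 2) + 3/x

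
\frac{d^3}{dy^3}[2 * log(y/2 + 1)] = 4/(y^3 + 6*y^2 + 12*y + 8)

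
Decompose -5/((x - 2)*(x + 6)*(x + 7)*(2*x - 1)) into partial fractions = 8/(117*(2*x - 1)) + 1/(27*(x + 7)) - 5/(104*(x + 6)) - 5/(216*(x - 2))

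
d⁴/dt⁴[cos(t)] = cos(t)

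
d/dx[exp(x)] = exp(x)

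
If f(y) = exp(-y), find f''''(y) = exp(-y)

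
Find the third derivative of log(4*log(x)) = (2*log(x)^2 + 3*log(x) + 2)/(x^3*log(x)^3)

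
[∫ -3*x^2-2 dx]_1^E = -exp(3) - 2*E + 3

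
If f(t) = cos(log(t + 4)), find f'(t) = -sin(log(t + 4))/(t + 4)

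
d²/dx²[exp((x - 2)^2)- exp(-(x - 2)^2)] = (4*x^2*exp(2*x^2 - 8*x + 8) - 4*x^2 - 16*x*exp(2*x^2 - 8*x + 8) + 16*x + 18*exp(2*x^2 - 8*x + 8) - 14)*exp(-x^2 + 4*x - 4)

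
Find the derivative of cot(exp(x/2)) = -exp(x/2)/(2*sin(exp(x/2))^2)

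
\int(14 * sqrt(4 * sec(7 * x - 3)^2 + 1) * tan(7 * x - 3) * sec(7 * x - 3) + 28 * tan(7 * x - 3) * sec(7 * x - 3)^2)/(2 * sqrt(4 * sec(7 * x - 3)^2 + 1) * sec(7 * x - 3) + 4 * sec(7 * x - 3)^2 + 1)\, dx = log(sqrt(4*sec(7*x - 3)^2 + 1) + 2*sec(7*x - 3)) + C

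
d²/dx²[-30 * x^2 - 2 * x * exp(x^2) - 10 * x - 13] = -8*x^3*exp(x^2) - 12*x*exp(x^2) - 60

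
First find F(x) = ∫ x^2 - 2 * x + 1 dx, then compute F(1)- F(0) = 1/3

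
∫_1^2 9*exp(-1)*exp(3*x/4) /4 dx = -3*exp(-1/4) + 3*exp(1/2)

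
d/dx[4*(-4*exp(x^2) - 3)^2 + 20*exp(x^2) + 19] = 256*x*exp(2*x^2) + 232*x*exp(x^2)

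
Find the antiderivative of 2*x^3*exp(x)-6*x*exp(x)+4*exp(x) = 2*(x - 1)^3*exp(x) + C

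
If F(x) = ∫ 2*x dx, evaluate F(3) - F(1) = 8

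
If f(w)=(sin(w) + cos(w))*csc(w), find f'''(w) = -2 - 8/tan(w)^2 - 6/tan(w)^4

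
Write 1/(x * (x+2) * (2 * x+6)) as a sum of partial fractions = 1/(6*(x + 3)) - 1/(4*(x + 2)) + 1/(12*x)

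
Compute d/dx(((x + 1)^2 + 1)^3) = 6*x^5 + 30*x^4 + 72*x^3 + 96*x^2 + 72*x + 24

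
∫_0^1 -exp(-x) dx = -1 + exp(-1)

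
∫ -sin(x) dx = cos(x) + C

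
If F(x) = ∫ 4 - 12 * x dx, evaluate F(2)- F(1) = -14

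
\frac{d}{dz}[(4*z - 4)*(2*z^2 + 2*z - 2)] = 24*z^2 - 16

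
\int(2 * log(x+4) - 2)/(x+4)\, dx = (log(x + 4) - 1)^2 + C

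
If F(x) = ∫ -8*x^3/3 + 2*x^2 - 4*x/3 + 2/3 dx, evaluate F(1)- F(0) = 0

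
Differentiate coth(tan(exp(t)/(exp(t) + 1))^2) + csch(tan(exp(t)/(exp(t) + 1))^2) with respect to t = -2*(cosh(tan(exp(t)/(exp(t) + 1))^2) + 1)*exp(t)*sin(exp(t)/(exp(t) + 1))/((exp(t) + 1)^2*cos(exp(t)/(exp(t) + 1))^3*sinh(tan(exp(t)/(exp(t) + 1))^2)^2)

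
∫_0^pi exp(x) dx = -1 + exp(pi)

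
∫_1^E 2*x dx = -1 + exp(2)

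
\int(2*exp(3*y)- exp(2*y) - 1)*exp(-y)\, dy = 2*(exp(y) - 1)*sinh(y) + C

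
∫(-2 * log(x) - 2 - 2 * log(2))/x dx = -(log(2*x) + 2)*log(2*x) + C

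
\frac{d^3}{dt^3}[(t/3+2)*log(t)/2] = (12 - t)/(6*t^3)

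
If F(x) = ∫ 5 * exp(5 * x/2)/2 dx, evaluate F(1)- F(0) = -1 + exp(5/2)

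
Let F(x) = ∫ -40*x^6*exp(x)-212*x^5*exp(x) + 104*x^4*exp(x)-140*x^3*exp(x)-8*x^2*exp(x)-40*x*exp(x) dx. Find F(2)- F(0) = -2288*exp(2)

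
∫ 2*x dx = x^2 + C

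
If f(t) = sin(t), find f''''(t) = sin(t)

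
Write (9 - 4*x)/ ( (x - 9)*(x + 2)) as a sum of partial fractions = -17/(11*(x + 2)) - 27/(11*(x - 9))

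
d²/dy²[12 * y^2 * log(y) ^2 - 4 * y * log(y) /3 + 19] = (72*y*log(y)^2 + 216*y*log(y) + 72*y - 4)/(3*y)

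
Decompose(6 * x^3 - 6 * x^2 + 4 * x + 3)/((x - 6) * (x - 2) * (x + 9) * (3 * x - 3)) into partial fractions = 1631/(1650*(x + 9)) + 7/(150*(x - 1)) - 35/(132*(x - 2)) + 123/(100*(x - 6))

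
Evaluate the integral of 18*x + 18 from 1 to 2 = 45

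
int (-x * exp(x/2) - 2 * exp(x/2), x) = -2*x*exp(x/2) + C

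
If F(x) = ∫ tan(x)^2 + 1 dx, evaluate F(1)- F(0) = tan(1)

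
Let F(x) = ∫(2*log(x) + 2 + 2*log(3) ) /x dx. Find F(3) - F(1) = -(1 + log(3))^2 + (1 + log(9))^2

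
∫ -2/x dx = -2*log(3*x) + C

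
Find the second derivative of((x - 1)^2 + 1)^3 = 30*x^4 - 120*x^3 + 216*x^2 - 192*x + 72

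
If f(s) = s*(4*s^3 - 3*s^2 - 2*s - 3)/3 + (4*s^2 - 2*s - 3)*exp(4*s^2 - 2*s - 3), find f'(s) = (16*s^3*exp(-4*s^2 + 2*s + 3) + 96*s^3 - 9*s^2*exp(-4*s^2 + 2*s + 3) - 72*s^2 - 4*s*exp(-4*s^2 + 2*s + 3) - 36*s - 3*exp(-4*s^2 + 2*s + 3) + 12)*exp(4*s^2 - 2*s - 3)/3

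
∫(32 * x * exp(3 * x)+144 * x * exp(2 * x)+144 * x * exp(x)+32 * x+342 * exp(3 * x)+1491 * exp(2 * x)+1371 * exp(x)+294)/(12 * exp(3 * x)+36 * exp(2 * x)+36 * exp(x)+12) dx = (6*(x + 9)*(exp(x) + 1)^2 + 4*(2*(x + 9)*(exp(x) + 1) + 3*exp(x))^2 + 9*(exp(x) + 1)*exp(x))/(12*(exp(x) + 1)^2) + C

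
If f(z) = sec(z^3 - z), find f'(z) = 3*z^2*tan(z^3 - z)*sec(z^3 - z) - tan(z^3 - z)*sec(z^3 - z)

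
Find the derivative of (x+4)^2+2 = 2*x + 8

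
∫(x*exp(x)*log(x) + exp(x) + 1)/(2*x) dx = (exp(x) + 1)*log(x)/2 + C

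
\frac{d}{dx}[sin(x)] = cos(x)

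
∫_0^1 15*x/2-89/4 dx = -37/2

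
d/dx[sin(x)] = cos(x)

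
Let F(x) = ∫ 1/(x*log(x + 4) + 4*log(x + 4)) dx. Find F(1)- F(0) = -log(2*log(4)) + log(2*log(5))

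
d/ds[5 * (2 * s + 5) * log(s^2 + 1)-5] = (10*s^2*log(s^2 + 1) + 20*s^2 + 50*s + 10*log(s^2 + 1))/(s^2 + 1)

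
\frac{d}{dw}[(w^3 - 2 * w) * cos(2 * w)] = -2*w^3*sin(2*w) + 3*w^2*cos(2*w) + 4*w*sin(2*w) - 2*cos(2*w)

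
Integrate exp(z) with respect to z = exp(z) + C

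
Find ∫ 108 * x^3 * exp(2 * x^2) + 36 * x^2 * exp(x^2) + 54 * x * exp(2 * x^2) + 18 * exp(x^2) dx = 9*x*(3*x*exp(x^2) + 2)*exp(x^2) + C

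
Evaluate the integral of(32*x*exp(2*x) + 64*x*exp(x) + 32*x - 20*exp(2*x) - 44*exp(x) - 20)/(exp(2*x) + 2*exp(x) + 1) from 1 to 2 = -4*exp(2)/(1 + exp(2)) + 4*E/(1 + E) + 28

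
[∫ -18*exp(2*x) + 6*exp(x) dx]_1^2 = -9*exp(4) - 6*E + 15*exp(2)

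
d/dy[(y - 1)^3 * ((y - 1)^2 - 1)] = 5*y^4 - 20*y^3 + 27*y^2 - 14*y + 2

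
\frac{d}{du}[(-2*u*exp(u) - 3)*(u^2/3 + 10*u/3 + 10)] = -2*u^3*exp(u)/3 - 26*u^2*exp(u)/3 - 100*u*exp(u)/3 - 2*u - 20*exp(u) - 10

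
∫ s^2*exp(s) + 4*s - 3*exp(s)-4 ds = ((s - 1)^2 - 2)*(exp(s) + 2) + C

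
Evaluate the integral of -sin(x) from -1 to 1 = 0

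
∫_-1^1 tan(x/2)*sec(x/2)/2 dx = 0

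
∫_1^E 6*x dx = -3 + 3*exp(2)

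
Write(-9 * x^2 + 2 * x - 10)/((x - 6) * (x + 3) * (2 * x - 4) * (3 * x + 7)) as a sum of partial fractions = -1719/(1300*(3*x + 7)) + 97/(180*(x + 3)) + 21/(260*(x - 2)) - 161/(900*(x - 6))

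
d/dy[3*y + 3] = 3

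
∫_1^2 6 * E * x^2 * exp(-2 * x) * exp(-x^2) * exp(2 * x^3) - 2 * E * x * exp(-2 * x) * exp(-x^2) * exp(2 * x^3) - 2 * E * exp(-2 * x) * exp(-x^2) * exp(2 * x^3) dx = -1 + exp(9)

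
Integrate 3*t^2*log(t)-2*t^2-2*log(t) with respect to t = t*(t^2 - 2)*(log(t) - 1) + C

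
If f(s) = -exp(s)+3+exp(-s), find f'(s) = (-exp(2*s) - 1)*exp(-s)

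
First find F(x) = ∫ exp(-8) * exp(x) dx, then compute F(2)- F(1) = -exp(-7) + exp(-6)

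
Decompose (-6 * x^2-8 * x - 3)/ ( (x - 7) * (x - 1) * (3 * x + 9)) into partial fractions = -11/(40*(x + 3)) + 17/(72*(x - 1)) - 353/(180*(x - 7))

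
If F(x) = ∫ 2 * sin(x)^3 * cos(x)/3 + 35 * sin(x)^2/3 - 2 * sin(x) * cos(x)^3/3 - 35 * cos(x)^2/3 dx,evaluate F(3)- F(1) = -sin(6)^2/12 + sin(2)^2/12 - 35*sin(6)/6 + 35*sin(2)/6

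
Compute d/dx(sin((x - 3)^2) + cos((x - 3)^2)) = -2*x*sin(x^2 - 6*x + 9) + 2*x*cos(x^2 - 6*x + 9) + 6*sin(x^2 - 6*x + 9) - 6*cos(x^2 - 6*x + 9)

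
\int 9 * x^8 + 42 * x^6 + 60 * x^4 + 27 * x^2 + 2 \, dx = x^9 + 6*x^7 + 12*x^5 + 9*x^3 + 2*x + C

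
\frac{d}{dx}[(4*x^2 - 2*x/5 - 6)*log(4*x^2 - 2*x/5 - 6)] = 8*x*log(2*x^2 - x/5 - 3) + 8*x*log(2) + 8*x - 2*log(2*x^2 - x/5 - 3)/5 - 2/5 - 2*log(2)/5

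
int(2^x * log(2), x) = 2^x + C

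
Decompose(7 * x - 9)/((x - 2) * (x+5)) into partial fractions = 44/(7*(x + 5)) + 5/(7*(x - 2))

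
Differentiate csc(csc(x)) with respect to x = cot(x)*cot(csc(x))*csc(x)*csc(csc(x))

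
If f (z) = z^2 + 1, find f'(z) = 2*z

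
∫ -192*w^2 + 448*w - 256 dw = -64*w^3 + 224*w^2 - 256*w + C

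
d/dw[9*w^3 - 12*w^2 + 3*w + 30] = 27*w^2 - 24*w + 3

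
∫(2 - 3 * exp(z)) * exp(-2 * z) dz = (3*exp(z) - 1)*exp(-2*z) + C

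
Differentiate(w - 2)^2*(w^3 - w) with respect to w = 5*w^4 - 16*w^3 + 9*w^2 + 8*w - 4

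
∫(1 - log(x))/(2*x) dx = (2 - log(x))*log(x)/4 + C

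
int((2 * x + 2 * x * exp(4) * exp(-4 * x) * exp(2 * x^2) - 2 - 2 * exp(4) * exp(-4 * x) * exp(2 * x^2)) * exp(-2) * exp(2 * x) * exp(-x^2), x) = 2*sinh((x - 1)^2 + 1) + C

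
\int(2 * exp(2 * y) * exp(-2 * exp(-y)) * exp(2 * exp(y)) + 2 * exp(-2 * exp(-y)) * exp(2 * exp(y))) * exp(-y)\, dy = exp(4*sinh(y)) + C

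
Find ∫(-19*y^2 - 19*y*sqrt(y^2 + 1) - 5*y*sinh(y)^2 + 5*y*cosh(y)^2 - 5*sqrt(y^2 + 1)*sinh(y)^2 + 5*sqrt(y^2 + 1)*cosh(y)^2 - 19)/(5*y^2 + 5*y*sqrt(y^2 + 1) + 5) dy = -19*y/5 + log(y + sqrt(y^2 + 1)) + C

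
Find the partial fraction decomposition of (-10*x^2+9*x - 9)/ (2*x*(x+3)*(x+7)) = -281/(28*(x + 7)) + 21/(4*(x + 3)) - 3/(14*x)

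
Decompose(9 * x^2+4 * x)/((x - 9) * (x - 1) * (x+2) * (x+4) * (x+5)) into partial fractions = 205/(252*(x + 5)) - 64/(65*(x + 4)) + 14/(99*(x + 2)) - 13/(720*(x - 1)) + 765/(16016*(x - 9))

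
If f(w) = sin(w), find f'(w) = cos(w)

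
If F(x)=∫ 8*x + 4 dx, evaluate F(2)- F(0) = 24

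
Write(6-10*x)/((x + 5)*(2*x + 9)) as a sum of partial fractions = 102/(2*x + 9) - 56/(x + 5)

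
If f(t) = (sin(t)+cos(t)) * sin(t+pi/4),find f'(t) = sqrt(2)*cos(2*t)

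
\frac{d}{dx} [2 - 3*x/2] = -3/2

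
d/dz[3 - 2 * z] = -2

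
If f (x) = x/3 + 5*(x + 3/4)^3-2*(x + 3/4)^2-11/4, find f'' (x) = 30*x + 37/2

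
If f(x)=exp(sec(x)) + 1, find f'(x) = exp(sec(x))*tan(x)*sec(x)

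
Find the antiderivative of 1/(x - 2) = log(4 - 2*x) + C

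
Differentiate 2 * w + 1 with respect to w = 2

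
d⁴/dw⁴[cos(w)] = cos(w)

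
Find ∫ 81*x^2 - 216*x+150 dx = 27*x^3 - 108*x^2 + 150*x + C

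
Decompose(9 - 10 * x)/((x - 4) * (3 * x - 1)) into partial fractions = -17/(11*(3*x - 1)) - 31/(11*(x - 4))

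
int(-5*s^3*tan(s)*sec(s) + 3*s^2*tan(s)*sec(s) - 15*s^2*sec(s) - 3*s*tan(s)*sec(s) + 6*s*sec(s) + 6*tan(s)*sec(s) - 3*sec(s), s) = (-5*s^3 + 3*s^2 - 3*s + 6)*sec(s) + C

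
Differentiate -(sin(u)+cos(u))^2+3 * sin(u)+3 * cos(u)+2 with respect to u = -2*cos(2*u) + 3*sqrt(2)*cos(u + pi/4)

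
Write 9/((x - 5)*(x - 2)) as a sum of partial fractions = -3/(x - 2) + 3/(x - 5)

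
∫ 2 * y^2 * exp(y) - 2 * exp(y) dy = 2*(y - 1)^2*exp(y) + C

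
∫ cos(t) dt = sin(t) + C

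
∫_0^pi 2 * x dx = pi^2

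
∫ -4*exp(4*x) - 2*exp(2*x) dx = -exp(4*x) - exp(2*x) + C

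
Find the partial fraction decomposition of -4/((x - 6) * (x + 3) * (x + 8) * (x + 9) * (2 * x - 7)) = 64/(37375*(2*x - 7)) - 2/(1125*(x + 9)) + 2/(805*(x + 8)) - 2/(1755*(x + 3)) - 2/(4725*(x - 6))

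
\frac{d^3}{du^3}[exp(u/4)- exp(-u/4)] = (exp(u/2) + 1)*exp(-u/4)/64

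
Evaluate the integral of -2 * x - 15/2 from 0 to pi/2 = (-pi - 3)*(pi/4 + 3) + 9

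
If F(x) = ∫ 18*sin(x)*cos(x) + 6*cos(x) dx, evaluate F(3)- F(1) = -(1 + 3*sin(1))^2 + (3*sin(3) + 1)^2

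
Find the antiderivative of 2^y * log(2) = 2^y + C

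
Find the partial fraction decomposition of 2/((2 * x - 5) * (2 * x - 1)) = -1/(2*(2*x - 1)) + 1/(2*(2*x - 5))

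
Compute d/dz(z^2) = 2*z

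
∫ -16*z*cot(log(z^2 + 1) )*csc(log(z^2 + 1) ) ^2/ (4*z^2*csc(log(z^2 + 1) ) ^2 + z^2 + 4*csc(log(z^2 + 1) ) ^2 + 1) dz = log(4*csc(log(z^2 + 1))^2 + 1) + C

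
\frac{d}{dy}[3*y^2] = 6*y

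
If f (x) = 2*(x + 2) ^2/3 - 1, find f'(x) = 4*x/3 + 8/3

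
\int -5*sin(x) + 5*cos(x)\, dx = 5*sqrt(2)*sin(x + pi/4) + C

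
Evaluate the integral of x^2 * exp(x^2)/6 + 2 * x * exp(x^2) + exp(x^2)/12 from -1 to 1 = E/6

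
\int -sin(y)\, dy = cos(y) + C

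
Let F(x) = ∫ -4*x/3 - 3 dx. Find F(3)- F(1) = -34/3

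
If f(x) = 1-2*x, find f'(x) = -2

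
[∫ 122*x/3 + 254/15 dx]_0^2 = 576/5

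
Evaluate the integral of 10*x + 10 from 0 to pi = -5 + 5*(1 + pi)^2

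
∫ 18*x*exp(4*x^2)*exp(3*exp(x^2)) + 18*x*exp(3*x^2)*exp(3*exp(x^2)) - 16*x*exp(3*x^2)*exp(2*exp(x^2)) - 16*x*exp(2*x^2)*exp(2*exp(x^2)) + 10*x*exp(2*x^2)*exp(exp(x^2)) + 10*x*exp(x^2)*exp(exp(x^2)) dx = 5*exp(x^2 + exp(x^2)) - 4*exp(2*x^2 + 2*exp(x^2)) + 3*exp(3*x^2 + 3*exp(x^2)) + C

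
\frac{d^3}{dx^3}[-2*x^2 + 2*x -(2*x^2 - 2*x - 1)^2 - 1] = 48 - 96*x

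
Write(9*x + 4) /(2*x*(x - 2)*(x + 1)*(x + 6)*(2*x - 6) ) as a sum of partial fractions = -5/(864*(x + 6)) + 1/(48*(x + 1)) - 11/(96*(x - 2)) + 31/(432*(x - 3)) + 1/(36*x)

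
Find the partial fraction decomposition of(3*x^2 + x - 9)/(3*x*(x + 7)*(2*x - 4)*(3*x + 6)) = -131/(5670*(x + 7)) + 1/(720*(x + 2)) + 5/(1296*(x - 2)) + 1/(56*x)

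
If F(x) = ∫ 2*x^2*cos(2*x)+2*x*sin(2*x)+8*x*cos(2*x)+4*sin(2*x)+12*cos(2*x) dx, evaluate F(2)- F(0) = 18*sin(4)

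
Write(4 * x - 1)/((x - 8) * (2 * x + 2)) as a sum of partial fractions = 5/(18*(x + 1)) + 31/(18*(x - 8))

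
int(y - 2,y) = y^2/2 - 2*y + C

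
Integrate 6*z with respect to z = 3*z^2 + C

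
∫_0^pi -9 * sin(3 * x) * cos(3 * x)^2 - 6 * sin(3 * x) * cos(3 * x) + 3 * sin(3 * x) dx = 0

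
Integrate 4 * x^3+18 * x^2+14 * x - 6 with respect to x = x^4 + 6*x^3 + 7*x^2 - 6*x + C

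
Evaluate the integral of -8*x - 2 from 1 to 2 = -14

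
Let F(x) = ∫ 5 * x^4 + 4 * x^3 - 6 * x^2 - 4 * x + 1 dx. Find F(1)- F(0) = -1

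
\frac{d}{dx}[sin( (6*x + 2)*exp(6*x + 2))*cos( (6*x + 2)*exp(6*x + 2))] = 18*(2*x + 1)*exp(2)*exp(6*x)*cos(4*(3*x + 1)*exp(2)*exp(6*x))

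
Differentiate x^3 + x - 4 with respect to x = 3*x^2 + 1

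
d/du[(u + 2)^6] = 6*u^5 + 60*u^4 + 240*u^3 + 480*u^2 + 480*u + 192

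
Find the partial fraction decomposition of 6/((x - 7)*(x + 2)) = -2/(3*(x + 2)) + 2/(3*(x - 7))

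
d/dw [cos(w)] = -sin(w)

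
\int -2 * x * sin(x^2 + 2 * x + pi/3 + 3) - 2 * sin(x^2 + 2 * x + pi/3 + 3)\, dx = cos((x + 1)^2 + pi/3 + 2) + C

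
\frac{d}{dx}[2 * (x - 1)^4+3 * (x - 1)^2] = 8*x^3 - 24*x^2 + 30*x - 14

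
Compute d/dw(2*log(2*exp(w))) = 2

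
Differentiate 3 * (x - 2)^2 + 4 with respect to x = 6*x - 12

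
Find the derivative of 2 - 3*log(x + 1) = -3/(x + 1)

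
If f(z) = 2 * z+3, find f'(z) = 2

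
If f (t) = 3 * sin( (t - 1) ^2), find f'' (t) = -12*t^2*sin(t^2 - 2*t + 1) + 24*t*sin(t^2 - 2*t + 1) - 12*sin(t^2 - 2*t + 1) + 6*cos(t^2 - 2*t + 1)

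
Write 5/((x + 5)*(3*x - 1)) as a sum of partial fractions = 15/(16*(3*x - 1)) - 5/(16*(x + 5))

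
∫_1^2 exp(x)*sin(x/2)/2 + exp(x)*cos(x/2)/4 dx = E*(-sin(1/2) + E*sin(1))/2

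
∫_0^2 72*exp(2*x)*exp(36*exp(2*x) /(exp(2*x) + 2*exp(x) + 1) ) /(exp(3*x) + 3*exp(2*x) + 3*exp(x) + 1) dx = -exp(9) + exp(36*exp(4)/(1 + exp(2))^2)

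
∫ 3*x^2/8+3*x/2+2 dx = x^3/8 + 3*x^2/4 + 2*x + C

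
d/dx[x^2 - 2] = 2*x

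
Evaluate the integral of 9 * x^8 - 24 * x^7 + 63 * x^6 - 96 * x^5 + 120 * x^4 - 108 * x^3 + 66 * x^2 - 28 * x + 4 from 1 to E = -exp(3) - 2*E + 1 + exp(2) + (-exp(2) - 1 + 2*E + exp(3))^3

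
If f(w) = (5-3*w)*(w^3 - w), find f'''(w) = 30 - 72*w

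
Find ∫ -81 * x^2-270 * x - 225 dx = -27*x^3 - 135*x^2 - 225*x + C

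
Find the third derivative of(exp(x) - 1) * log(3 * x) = (x^3*exp(x)*log(x) + x^3*exp(x)*log(3) + 3*x^2*exp(x) - 3*x*exp(x) + 2*exp(x) - 2)/x^3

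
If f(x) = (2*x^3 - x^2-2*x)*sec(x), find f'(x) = (2*x^3*sin(x)/cos(x) - x^2*sin(x)/cos(x) + 6*x^2 - 2*x*sin(x)/cos(x) - 2*x - 2)/cos(x)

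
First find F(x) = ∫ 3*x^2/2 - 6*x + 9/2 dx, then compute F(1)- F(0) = 2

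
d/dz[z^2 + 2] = 2*z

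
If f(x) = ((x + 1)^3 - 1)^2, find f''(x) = 30*x^4 + 120*x^3 + 180*x^2 + 108*x + 18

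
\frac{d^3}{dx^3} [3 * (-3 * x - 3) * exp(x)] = -9*x*exp(x) - 36*exp(x)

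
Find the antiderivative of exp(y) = exp(y) + C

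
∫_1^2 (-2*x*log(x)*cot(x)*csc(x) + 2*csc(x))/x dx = 2*log(2)*csc(2)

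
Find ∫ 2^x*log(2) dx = 2^x + C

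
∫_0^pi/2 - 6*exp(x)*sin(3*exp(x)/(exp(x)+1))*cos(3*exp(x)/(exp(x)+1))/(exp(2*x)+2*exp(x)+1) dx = cos(6*exp(pi/2)/(1 + exp(pi/2)))/2 - cos(3)/2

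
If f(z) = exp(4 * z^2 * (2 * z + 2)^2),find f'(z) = 64*z^3*exp(16*z^4 + 32*z^3 + 16*z^2) + 96*z^2*exp(16*z^4 + 32*z^3 + 16*z^2) + 32*z*exp(16*z^4 + 32*z^3 + 16*z^2)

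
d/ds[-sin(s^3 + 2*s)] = -(3*s^2 + 2)*cos(s*(s^2 + 2))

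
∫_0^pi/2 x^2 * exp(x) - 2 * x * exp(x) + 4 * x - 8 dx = -12 + (-2 + pi/2)^2*(2 + exp(pi/2))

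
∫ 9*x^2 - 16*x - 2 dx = 3*x^3 - 8*x^2 - 2*x + C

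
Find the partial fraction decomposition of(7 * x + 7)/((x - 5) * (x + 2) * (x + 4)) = -7/(6*(x + 4)) + 1/(2*(x + 2)) + 2/(3*(x - 5))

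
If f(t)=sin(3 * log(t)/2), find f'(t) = 3*cos(3*log(t)/2)/(2*t)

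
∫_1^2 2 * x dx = 3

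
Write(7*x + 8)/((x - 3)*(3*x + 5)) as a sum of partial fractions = 11/(14*(3*x + 5)) + 29/(14*(x - 3))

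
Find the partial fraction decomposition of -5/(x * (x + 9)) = 5/(9*(x + 9)) - 5/(9*x)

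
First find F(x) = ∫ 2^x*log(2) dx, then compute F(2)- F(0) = 3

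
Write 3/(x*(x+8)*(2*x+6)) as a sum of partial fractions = 3/(80*(x + 8)) - 1/(10*(x + 3)) + 1/(16*x)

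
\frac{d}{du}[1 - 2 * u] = -2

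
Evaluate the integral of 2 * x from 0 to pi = pi^2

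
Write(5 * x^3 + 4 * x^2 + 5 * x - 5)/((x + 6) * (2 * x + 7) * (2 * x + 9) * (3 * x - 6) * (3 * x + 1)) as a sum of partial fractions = 173/(56525*(3*x + 1)) + 3217/(5850*(2*x + 9)) - 501/(2090*(2*x + 7)) - 971/(6120*(x + 6)) + 61/(24024*(x - 2))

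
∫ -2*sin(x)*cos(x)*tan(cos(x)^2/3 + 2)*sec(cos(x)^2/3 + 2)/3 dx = sec(cos(x)^2/3 + 2) + C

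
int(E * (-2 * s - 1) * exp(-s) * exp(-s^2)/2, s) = exp(-s^2 - s + 1)/2 + C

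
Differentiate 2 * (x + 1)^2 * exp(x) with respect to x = 2*x^2*exp(x) + 8*x*exp(x) + 6*exp(x)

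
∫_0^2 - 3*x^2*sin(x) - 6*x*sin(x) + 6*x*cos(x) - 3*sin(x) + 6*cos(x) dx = 27*cos(2) - 3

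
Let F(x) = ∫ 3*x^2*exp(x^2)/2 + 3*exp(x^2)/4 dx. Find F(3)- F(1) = -3*E/4 + 9*exp(9)/4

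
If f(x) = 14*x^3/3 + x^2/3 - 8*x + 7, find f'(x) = 14*x^2 + 2*x/3 - 8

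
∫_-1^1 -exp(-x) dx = -E + exp(-1)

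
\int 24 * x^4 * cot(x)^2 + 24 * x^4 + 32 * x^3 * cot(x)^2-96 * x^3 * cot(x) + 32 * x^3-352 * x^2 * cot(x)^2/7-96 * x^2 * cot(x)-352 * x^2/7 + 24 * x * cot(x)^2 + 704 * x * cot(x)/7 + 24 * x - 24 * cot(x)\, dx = 8*x*(-21*x^3 - 28*x^2 + 44*x - 21)*cot(x)/7 + C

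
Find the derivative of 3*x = 3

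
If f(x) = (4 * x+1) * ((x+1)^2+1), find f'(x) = 12*x^2 + 18*x + 10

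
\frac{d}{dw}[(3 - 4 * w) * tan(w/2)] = -2*w/cos(w/2)^2 - 4*tan(w/2) + 3/(2*cos(w/2)^2)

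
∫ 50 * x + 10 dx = 25*x^2 + 10*x + C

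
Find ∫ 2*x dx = x^2 + C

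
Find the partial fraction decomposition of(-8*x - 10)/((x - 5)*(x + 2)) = -6/(7*(x + 2)) - 50/(7*(x - 5))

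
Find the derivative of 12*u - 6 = 12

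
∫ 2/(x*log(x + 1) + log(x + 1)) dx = 2*log(log(x + 1)) + C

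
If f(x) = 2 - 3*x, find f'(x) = -3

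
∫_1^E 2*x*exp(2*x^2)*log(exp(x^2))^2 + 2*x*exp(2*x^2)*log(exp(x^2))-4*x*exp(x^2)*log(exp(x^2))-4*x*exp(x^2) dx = -2*exp(2 + exp(2)) - exp(2)/2 + 2*E + exp(4 + 2*exp(2))/2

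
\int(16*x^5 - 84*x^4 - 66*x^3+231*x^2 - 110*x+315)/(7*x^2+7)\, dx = 4*x^4/7 - 4*x^3 - 41*x^2/7 + 45*x - 2*log(x^2 + 1) + C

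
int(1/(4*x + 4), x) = log(x + 1)/4 + C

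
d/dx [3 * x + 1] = 3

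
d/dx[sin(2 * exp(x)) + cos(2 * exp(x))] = 2*sqrt(2)*exp(x)*cos(2*exp(x) + pi/4)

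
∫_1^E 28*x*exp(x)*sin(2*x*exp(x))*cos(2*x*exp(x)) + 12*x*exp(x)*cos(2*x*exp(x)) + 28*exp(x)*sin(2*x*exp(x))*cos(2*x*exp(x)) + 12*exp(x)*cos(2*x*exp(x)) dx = -7*cos(4*E*exp(E))/2 + 7*cos(4*E)/2 + 6*sin(2*E*exp(E)) - 6*sin(2*E)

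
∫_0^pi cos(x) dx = 0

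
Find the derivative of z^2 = 2*z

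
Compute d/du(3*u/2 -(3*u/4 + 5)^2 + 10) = -9*u/8 - 6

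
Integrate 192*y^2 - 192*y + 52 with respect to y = 64*y^3 - 96*y^2 + 52*y + C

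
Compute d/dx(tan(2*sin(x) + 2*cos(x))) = 2*sqrt(2)*cos(x + pi/4)/cos(2*sqrt(2)*sin(x + pi/4))^2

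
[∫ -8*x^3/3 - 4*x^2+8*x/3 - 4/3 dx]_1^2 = -50/3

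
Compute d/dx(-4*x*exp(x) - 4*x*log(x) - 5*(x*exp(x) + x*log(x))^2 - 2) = -10*x^2*exp(2*x) - 10*x^2*exp(x)*log(x) - 10*x*exp(2*x) - 20*x*exp(x)*log(x) - 14*x*exp(x) - 10*x*log(x)^2 - 10*x*log(x) - 4*exp(x) - 4*log(x) - 4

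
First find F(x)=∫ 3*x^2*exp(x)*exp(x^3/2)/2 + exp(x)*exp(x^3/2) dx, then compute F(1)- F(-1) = -exp(-3/2) + exp(3/2)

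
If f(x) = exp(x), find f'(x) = exp(x)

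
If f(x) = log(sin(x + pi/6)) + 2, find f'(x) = 1/tan(x + pi/6)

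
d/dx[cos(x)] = -sin(x)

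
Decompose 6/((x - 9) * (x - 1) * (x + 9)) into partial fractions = 1/(30*(x + 9)) - 3/(40*(x - 1)) + 1/(24*(x - 9))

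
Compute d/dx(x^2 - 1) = 2*x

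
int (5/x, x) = 5*log(x) + C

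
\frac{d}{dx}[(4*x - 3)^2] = 32*x - 24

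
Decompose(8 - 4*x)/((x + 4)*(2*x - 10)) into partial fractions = -4/(3*(x + 4)) - 2/(3*(x - 5))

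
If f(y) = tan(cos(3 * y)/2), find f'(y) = -3*sin(3*y)/(2*cos(cos(3*y)/2)^2)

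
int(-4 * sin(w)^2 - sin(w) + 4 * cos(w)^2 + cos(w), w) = 2*sin(2*w) + sqrt(2)*sin(w + pi/4) + C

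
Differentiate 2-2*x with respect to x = -2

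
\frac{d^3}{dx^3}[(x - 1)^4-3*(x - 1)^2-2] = 24*x - 24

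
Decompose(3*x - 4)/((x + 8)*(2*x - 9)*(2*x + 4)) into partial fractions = 19/(325*(2*x - 9)) - 7/(75*(x + 8)) + 5/(78*(x + 2))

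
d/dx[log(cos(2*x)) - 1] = -2*tan(2*x)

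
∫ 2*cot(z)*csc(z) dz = -2/sin(z) + C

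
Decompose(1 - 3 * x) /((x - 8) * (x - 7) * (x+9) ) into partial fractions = 7/(68*(x + 9)) + 5/(4*(x - 7)) - 23/(17*(x - 8))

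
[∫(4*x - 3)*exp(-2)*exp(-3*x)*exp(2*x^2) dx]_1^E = -exp(-3) + exp(-3*E - 2 + 2*exp(2))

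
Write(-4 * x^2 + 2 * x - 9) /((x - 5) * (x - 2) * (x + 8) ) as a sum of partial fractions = -281/(130*(x + 8)) + 7/(10*(x - 2)) - 33/(13*(x - 5))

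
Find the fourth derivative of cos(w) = cos(w)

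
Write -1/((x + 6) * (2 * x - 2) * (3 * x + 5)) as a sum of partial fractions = 9/(208*(3*x + 5)) - 1/(182*(x + 6)) - 1/(112*(x - 1))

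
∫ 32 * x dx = 16*x^2 + C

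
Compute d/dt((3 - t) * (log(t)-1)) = (-t*log(t) + 3)/t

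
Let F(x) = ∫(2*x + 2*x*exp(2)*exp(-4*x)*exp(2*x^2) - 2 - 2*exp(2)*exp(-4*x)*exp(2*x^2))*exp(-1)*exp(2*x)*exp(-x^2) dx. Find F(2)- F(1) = E - exp(-1)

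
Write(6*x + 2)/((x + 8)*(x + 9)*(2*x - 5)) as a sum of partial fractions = 68/(483*(2*x - 5)) - 52/(23*(x + 9)) + 46/(21*(x + 8))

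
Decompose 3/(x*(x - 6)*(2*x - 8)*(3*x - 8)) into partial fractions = 81/(640*(3*x - 8)) - 3/(64*(x - 4)) + 1/(80*(x - 6)) - 1/(128*x)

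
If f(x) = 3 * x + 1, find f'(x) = 3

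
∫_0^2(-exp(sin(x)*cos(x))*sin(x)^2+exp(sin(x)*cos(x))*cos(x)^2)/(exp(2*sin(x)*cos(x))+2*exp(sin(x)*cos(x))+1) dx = -1/2 + 1/(1 + exp(-sin(4)/2))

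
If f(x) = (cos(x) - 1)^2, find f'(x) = 2*sin(x) - sin(2*x)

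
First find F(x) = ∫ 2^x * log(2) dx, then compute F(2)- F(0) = 3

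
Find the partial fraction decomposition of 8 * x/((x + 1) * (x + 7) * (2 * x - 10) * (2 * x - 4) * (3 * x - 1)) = 27/(3080*(3*x - 1)) - 7/(7128*(x + 7)) + 1/(216*(x + 1)) - 4/(405*(x - 2)) + 5/(1512*(x - 5))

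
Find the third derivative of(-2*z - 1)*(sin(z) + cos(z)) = -2*z*sin(z) + 2*z*cos(z) + 5*sin(z) + 7*cos(z)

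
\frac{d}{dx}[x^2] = 2*x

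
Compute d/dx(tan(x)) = cos(x)^(-2)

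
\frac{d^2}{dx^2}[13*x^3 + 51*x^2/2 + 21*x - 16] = 78*x + 51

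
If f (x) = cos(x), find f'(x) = -sin(x)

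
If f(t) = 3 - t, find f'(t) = -1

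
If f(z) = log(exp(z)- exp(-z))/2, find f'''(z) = (4*exp(4*z) + 4*exp(2*z))/(exp(6*z) - 3*exp(4*z) + 3*exp(2*z) - 1)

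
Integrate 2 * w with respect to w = w^2 + C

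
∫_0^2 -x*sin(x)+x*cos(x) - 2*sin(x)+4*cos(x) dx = -3 + 5*cos(2) + 5*sin(2)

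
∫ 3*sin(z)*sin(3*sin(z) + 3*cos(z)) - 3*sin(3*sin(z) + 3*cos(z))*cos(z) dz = cos(3*sqrt(2)*sin(z + pi/4)) + C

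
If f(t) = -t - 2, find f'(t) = -1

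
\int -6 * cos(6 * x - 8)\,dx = -sin(6*x - 8) + C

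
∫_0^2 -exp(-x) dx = -1 + exp(-2)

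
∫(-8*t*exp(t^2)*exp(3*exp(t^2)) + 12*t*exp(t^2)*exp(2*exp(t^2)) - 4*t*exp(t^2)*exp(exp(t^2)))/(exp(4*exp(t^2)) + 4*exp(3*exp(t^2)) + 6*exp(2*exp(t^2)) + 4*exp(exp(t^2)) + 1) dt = (3*exp(3*exp(t^2)) + 13*exp(2*exp(t^2)) + 10*exp(exp(t^2)) + 4)/(exp(3*exp(t^2)) + 3*exp(2*exp(t^2)) + 3*exp(exp(t^2)) + 1) + C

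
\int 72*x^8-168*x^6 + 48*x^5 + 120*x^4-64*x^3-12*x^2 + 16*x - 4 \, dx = 8*x^9 - 24*x^7 + 8*x^6 + 24*x^5 - 16*x^4 - 4*x^3 + 8*x^2 - 4*x + C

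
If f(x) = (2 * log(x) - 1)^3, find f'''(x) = (48*log(x)^2 - 192*log(x) + 132)/x^3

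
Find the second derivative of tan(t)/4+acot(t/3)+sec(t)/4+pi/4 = (2*t^4*sin(t)/cos(t)^3 - t^4/cos(t) + 2*t^4/cos(t)^3 + 36*t^2*sin(t)/cos(t)^3 - 18*t^2/cos(t) + 36*t^2/cos(t)^3 + 24*t + 162*sin(t)/cos(t)^3 - 81/cos(t) + 162/cos(t)^3)/(4*t^4 + 72*t^2 + 324)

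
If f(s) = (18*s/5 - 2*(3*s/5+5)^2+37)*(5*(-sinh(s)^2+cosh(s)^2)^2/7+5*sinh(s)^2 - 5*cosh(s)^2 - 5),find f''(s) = 468/35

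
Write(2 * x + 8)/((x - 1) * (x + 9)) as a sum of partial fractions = 1/(x + 9) + 1/(x - 1)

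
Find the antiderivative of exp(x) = exp(x) + C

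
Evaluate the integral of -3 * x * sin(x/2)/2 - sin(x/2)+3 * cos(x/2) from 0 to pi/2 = -2 + sqrt(2)*(2 + 3*pi/2)/2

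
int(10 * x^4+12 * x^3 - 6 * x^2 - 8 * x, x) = 2*x^5 + 3*x^4 - 2*x^3 - 4*x^2 + C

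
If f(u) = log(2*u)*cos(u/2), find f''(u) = -(u^2*log(u)*cos(u/2) + u^2*log(2)*cos(u/2) + 4*u*sin(u/2) + 4*cos(u/2))/(4*u^2)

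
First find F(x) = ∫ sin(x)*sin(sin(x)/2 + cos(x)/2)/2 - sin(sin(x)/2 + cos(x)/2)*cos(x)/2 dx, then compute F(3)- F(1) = -cos(cos(1)/2 + sin(1)/2) + cos(cos(3)/2 + sin(3)/2)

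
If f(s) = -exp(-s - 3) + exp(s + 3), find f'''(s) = (exp(2*s + 6) + 1)*exp(-s - 3)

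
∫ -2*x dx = -x^2 + C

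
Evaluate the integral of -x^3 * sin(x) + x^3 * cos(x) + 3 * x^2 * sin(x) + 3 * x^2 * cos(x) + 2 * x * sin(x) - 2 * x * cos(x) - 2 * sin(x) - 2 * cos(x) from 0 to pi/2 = -pi + pi^3/8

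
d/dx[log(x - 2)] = 1/(x - 2)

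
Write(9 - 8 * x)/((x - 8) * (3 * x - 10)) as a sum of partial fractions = 53/(14*(3*x - 10)) - 55/(14*(x - 8))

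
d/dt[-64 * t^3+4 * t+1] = 4 - 192*t^2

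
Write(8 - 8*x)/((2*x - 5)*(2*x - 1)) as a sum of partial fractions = -1/(2*x - 1) - 3/(2*x - 5)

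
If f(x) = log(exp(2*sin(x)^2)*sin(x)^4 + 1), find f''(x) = 4*(-2*exp(2*sin(x)^2)*sin(x)^8 + exp(2*sin(x)^2)*sin(x)^6 - exp(2*sin(x)^2)*sin(x)^4 - 4*sin(x)^6 - 6*sin(x)^4 + 5*sin(x)^2 + 3)*exp(2*sin(x)^2)*sin(x)^2/(exp(2*sin(x)^2)*sin(x)^4 + 1)^2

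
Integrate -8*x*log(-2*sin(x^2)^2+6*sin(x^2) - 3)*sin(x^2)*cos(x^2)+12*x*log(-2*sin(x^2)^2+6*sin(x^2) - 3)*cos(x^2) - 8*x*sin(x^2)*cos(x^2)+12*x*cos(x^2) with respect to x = (6*sin(x^2) + cos(2*x^2) - 4)*log(6*sin(x^2) + cos(2*x^2) - 4) + C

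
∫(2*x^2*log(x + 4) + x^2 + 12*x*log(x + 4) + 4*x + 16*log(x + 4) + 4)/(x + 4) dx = (x + 2)^2*log(x + 4) + C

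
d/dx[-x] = -1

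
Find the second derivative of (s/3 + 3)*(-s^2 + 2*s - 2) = -2*s - 14/3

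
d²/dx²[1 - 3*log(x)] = 3/x^2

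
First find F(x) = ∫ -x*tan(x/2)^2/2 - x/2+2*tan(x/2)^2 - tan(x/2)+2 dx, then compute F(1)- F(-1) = 8*tan(1/2)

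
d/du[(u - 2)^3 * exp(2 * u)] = 2*u^3*exp(2*u) - 9*u^2*exp(2*u) + 12*u*exp(2*u) - 4*exp(2*u)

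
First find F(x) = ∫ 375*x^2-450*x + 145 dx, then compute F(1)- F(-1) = 540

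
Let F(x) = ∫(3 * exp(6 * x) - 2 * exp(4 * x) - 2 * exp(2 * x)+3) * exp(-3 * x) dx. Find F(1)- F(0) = -exp(-1) + E + (E - exp(-1))^3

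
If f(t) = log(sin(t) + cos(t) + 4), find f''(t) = (-4*sqrt(2)*sin(t + pi/4) - 2)/(sin(2*t) + 8*sqrt(2)*sin(t + pi/4) + 17)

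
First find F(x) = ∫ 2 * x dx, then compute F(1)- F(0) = 1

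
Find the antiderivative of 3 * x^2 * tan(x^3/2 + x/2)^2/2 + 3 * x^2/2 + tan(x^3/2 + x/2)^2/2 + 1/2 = tan(x*(x^2 + 1)/2) + C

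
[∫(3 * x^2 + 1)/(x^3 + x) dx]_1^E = -log(4) + log(2*E + 2*exp(3))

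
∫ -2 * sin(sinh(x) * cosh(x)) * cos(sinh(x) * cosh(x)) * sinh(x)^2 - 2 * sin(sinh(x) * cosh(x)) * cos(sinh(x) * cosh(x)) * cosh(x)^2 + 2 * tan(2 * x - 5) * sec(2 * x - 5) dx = cos(sinh(2*x)/2)^2 + sec(2*x - 5) + C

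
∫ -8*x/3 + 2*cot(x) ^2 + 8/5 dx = -4*x^2/3 - 2*x/5 - 2/tan(x) + C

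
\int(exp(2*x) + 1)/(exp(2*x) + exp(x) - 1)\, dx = log(2*sinh(x) + 1) + C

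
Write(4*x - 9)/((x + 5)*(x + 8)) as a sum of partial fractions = 41/(3*(x + 8)) - 29/(3*(x + 5))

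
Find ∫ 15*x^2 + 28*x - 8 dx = 5*x^3 + 14*x^2 - 8*x + C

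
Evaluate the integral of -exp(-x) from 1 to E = -exp(-1) + exp(-E)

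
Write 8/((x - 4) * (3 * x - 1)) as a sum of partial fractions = -24/(11*(3*x - 1)) + 8/(11*(x - 4))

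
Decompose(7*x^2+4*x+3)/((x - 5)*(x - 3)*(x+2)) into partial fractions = 23/(35*(x + 2)) - 39/(5*(x - 3)) + 99/(7*(x - 5))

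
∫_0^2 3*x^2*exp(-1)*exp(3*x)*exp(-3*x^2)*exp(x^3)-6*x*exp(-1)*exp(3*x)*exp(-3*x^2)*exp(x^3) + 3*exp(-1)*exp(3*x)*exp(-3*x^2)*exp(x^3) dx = E - exp(-1)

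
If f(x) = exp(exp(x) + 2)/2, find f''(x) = exp(x + exp(x) + 2)/2 + exp(2*x + exp(x) + 2)/2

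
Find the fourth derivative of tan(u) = 24*tan(u)^5 + 40*tan(u)^3 + 16*tan(u)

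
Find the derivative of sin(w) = cos(w)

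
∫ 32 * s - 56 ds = 16*s^2 - 56*s + C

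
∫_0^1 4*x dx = 2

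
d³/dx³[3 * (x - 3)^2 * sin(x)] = -3*x^2*cos(x) - 18*x*sin(x) + 18*x*cos(x) + 54*sin(x) - 9*cos(x)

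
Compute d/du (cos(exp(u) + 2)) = -exp(u)*sin(exp(u) + 2)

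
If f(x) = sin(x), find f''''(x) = sin(x)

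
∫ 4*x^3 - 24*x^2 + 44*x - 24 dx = x^4 - 8*x^3 + 22*x^2 - 24*x + C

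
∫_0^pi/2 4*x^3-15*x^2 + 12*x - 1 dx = (-1 + pi/2)^2*(-3*pi/2 - 1 + pi^2/4) + 1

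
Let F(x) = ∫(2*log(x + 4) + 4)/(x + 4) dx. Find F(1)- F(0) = -(log(4) + 2)^2 + (log(5) + 2)^2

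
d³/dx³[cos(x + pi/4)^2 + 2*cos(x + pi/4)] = 2*sin(x + pi/4) + 4*cos(2*x)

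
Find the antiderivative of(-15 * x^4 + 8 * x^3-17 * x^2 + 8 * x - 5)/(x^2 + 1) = -5*x^3 + 4*x^2 - 2*x + 3*acot(x) + C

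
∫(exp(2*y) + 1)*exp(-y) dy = 2*sinh(y) + C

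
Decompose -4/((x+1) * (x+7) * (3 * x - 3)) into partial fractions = -1/(36*(x + 7)) + 1/(9*(x + 1)) - 1/(12*(x - 1))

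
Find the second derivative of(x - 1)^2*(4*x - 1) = 24*x - 18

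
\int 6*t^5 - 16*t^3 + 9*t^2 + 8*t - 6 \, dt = t^6 - 4*t^4 + 3*t^3 + 4*t^2 - 6*t + C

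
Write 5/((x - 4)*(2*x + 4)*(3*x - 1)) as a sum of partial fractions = -45/(154*(3*x - 1)) + 5/(84*(x + 2)) + 5/(132*(x - 4))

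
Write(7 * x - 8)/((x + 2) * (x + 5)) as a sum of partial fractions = 43/(3*(x + 5)) - 22/(3*(x + 2))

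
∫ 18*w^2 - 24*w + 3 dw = 6*w^3 - 12*w^2 + 3*w + C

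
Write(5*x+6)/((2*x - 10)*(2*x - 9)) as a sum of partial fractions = -57/(2*(2*x - 9)) + 31/(2*(x - 5))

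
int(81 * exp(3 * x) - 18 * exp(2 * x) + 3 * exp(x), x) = (27*exp(2*x) - 9*exp(x) + 3)*exp(x) + C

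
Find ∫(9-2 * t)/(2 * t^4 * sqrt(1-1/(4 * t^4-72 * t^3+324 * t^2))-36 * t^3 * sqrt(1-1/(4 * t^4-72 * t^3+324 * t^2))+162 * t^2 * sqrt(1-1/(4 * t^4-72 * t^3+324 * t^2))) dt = acsc(2*t*(t - 9)) + C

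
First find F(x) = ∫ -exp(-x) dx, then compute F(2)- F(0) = -1 + exp(-2)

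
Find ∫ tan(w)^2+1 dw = tan(w) + C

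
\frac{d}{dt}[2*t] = 2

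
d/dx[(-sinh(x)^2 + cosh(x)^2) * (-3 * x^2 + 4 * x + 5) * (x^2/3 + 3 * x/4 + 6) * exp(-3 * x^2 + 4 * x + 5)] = (6*x^5 + 3*x^4/2 + 217*x^3/3 - 2671*x^2/12 - 287*x/3 + 591/4)*exp(5)*exp(4*x)*exp(-3*x^2)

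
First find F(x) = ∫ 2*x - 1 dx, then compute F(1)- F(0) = 0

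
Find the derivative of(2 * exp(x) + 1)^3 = 24*exp(3*x) + 24*exp(2*x) + 6*exp(x)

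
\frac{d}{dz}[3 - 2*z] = -2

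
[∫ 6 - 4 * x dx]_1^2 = 0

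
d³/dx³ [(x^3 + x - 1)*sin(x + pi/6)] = -x^3*cos(x + pi/6) - 9*x^2*sin(x + pi/6) + 17*x*cos(x + pi/6) + 3*sin(x + pi/6) + cos(x + pi/6)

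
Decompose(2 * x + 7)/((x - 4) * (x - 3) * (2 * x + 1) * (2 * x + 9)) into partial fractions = 1/(255*(2*x + 9)) + 1/(21*(2*x + 1)) - 13/(105*(x - 3)) + 5/(51*(x - 4))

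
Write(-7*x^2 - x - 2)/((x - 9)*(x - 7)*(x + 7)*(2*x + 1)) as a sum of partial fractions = -2/(285*(2*x + 1)) + 13/(112*(x + 7)) + 88/(105*(x - 7)) - 289/(304*(x - 9))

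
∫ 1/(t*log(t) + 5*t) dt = log(log(t) + 5) + C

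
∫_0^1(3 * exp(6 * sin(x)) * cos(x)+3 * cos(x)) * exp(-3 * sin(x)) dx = -exp(-3*sin(1)) + exp(3*sin(1))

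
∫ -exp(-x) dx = exp(-x) + C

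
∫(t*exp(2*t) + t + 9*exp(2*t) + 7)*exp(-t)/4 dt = (t + 8)*sinh(t)/2 + C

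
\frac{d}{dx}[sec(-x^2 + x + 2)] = -2*x*tan(-x^2 + x + 2)*sec(-x^2 + x + 2) + tan(-x^2 + x + 2)*sec(-x^2 + x + 2)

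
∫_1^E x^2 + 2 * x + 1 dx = -8/3 + (1 + E)^3/3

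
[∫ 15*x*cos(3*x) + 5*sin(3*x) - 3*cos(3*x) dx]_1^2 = 9*sin(6) - 4*sin(3)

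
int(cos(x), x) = sin(x) + C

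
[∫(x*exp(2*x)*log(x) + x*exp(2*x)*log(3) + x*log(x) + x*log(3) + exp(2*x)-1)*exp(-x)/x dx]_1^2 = -(E - exp(-1))*log(3) + (-exp(-2) + exp(2))*log(6)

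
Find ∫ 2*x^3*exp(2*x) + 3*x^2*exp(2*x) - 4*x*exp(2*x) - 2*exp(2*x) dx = x*(x^2 - 2)*exp(2*x) + C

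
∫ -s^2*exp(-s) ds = ((s + 1)^2 + 1)*exp(-s) + C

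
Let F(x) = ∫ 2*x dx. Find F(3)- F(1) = 8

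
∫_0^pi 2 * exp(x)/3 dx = -2/3 + 2*exp(pi)/3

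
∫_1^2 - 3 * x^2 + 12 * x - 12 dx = -1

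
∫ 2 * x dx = x^2 + C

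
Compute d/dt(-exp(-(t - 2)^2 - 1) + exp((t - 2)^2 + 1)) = (2*t*exp(2*t^2 - 8*t + 10) + 2*t - 4*exp(2*t^2 - 8*t + 10) - 4)*exp(-t^2 + 4*t - 5)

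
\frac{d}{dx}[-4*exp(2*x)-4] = -8*exp(2*x)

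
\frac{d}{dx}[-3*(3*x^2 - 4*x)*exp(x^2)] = -18*x^3*exp(x^2) + 24*x^2*exp(x^2) - 18*x*exp(x^2) + 12*exp(x^2)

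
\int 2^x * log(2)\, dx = 2^x + C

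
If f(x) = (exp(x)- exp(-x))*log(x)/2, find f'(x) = (x*exp(2*x)*log(x) + x*log(x) + exp(2*x) - 1)*exp(-x)/(2*x)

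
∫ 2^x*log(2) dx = 2^x + C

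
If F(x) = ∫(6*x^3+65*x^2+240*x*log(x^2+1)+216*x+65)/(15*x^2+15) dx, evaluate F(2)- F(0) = 142/15 + 4*log(5)^2 + 7*log(5)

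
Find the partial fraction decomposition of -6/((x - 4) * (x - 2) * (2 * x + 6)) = -3/(35*(x + 3)) + 3/(10*(x - 2)) - 3/(14*(x - 4))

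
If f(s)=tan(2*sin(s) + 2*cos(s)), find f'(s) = 2*sqrt(2)*cos(s + pi/4)/cos(2*sqrt(2)*sin(s + pi/4))^2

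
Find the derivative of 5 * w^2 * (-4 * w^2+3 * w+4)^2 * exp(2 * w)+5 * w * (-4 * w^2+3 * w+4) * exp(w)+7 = 160*w^6*exp(2*w) + 240*w^5*exp(2*w) - 830*w^4*exp(2*w) - 220*w^3*exp(2*w) - 20*w^3*exp(w) + 520*w^2*exp(2*w) - 45*w^2*exp(w) + 160*w*exp(2*w) + 50*w*exp(w) + 20*exp(w)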